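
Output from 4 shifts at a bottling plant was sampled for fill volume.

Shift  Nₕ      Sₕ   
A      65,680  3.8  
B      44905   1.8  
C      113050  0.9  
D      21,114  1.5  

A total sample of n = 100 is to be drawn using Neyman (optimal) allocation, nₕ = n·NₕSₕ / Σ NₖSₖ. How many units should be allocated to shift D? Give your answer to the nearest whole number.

A: NₕSₕ = 65680·3.8 = 249584
B: NₕSₕ = 44905·1.8 = 80829
C: NₕSₕ = 113050·0.9 = 101745
D: NₕSₕ = 21114·1.5 = 31671
Σ NₕSₕ = 463829.
n_D = 100·31671/463829 = 6.828... → 7.

7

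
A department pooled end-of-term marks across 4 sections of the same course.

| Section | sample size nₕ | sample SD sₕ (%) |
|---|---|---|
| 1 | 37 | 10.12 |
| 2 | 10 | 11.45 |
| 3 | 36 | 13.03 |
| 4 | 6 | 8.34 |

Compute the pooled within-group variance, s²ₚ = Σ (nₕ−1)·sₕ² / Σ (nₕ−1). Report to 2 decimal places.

Degrees of freedom: 36 + 9 + 35 + 5 = 85.
Σ(nₕ−1)sₕ² = 36·102.4144 + 9·131.1025 + 35·169.7809 + 5·69.5556 = 11156.9504.
s²ₚ = 11156.9504 / 85 = 131.2582... → 131.26.

131.26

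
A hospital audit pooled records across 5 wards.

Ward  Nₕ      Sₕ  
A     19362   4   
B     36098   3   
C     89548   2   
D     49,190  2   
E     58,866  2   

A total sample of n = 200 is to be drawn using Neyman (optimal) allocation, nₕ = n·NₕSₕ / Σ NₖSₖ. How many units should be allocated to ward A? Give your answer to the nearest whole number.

Σ NₕSₕ = 19362·4 + 36098·3 + 89548·2 + 49190·2 + 58866·2 = 580950.
Share for A: 77448/580950 = 0.13331.
n_A = 200 × 0.13331 = 26.663... → 27.

27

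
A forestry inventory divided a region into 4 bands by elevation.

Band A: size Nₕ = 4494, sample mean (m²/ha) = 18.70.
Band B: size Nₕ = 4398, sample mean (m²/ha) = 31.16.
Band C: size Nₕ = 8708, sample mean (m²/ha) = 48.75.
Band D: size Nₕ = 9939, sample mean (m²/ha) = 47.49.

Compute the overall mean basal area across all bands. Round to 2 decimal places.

40.58

N = 27539; weights Wₕ = Nₕ/N = (0.1632, 0.1597, 0.3162, 0.3609).
x̄_st = Σ Wₕ·x̄ₕ = 0.1632·18.70 + 0.1597·31.16 + 0.3162·48.75 + 0.3609·47.49 ≈ 40.5824...
→ 40.58.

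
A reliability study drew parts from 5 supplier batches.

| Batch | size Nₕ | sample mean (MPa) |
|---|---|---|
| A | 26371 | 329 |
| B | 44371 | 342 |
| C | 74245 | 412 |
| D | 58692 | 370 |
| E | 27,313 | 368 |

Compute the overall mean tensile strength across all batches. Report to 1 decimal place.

N = 26371 + 44371 + 74245 + 58692 + 27313 = 230992.
The stratified mean weights each stratum mean by its population share Nₕ/N.
Σ Nₕx̄ₕ = 26371·329 + 44371·342 + 74245·412 + 58692·370 + 27313·368 = 8676059 + 15174882 + 30588940 + 21716040 + 10051184 = 86207105.
Divide by N: 86207105 / 230992 = 373.204... → 373.2.

373.2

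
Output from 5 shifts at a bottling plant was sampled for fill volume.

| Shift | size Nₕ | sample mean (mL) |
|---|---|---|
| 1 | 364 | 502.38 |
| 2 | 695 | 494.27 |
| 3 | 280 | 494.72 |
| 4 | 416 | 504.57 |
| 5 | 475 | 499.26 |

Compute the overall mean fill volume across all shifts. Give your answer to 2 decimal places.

498.63

x̄_st = (Σ Nₕx̄ₕ) / (Σ Nₕ) = (364·502.38 + 695·494.27 + 280·494.72 + 416·504.57 + 475·499.26) / 2230
= 1111955.19 / 2230 = 498.6346... → 498.63.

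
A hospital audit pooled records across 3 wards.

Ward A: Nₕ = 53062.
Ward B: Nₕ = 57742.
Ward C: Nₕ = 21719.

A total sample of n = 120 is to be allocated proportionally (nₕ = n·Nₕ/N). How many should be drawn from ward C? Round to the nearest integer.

Share of ward C = 21719/132523 = 0.16389.
Allocate 120 × 0.16389 = 19.667... → 20.

20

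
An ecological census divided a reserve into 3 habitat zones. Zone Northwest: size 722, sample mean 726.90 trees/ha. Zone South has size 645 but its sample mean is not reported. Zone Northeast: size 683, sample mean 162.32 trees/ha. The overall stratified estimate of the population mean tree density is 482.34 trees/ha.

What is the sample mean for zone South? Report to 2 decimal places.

N = 722 + 645 + 683 = 2050.
Overall total = μ·N = 482.34·2050 = 988797.
Subtract the known strata: 722·726.90 + 683·162.32 = 635686.36.
Remaining total for zone South: 988797 − 635686.36 = 353110.64.
Divide by its size: 353110.64 / 645 = 547.4584... → 547.46.

547.46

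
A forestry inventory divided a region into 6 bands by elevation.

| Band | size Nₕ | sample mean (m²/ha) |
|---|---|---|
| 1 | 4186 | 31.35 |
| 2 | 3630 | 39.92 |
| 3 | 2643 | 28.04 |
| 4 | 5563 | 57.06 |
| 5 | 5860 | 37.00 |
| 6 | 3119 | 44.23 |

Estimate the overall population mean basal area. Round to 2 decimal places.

40.90

N = 4186 + 3630 + 2643 + 5563 + 5860 + 3119 = 25001.
Overall mean = Σ (Nₕ/N)·x̄ₕ — weight by population share, not a simple average.
Σ Nₕx̄ₕ = 4186·31.35 + 3630·39.92 + 2643·28.04 + 5563·57.06 + 5860·37.00 + 3119·44.23 = 131231.1 + 144909.6 + 74109.72 + 317424.78 + 216820 + 137953.37 = 1022448.57.
Divide by N: 1022448.57 / 25001 = 40.8963... → 40.90.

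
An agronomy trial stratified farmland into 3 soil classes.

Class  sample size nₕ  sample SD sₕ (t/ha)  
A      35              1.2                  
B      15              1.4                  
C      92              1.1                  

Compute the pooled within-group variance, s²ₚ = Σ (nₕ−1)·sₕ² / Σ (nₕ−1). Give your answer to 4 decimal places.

1.3418

Degrees of freedom: 34 + 14 + 91 = 139.
Σ(nₕ−1)sₕ² = 34·1.44 + 14·1.96 + 91·1.21 = 186.51.
s²ₚ = 186.51 / 139 = 1.341799... → 1.3418.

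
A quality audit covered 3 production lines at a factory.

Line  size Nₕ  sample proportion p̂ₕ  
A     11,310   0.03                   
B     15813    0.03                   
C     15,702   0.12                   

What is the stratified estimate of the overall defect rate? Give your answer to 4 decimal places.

0.0630

Wₕ = Nₕ/N with N = 42825: 0.2641, 0.3692, 0.3667.
p̂_st = 0.2641·0.03 + 0.3692·0.03 + 0.3667·0.12 ≈ 0.062999... → 0.0630.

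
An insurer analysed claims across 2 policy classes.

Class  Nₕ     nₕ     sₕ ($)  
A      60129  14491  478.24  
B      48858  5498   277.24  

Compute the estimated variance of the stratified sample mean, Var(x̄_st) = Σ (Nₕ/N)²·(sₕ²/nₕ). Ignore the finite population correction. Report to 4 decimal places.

7.6136

N = 108987; Wₕ = Nₕ/N.
class A: (60129/108987)²·478.24²/14491 = 4.8040996
class B: (48858/108987)²·277.24²/5498 = 2.8094999
Sum = 7.6135995 → 7.6136.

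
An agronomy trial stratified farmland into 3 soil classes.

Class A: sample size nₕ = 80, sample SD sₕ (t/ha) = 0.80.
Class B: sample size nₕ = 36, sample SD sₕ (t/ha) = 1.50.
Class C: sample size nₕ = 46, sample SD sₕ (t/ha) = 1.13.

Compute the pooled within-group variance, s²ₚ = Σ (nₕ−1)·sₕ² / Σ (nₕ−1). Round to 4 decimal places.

1.1747

A: (80−1)·0.80² = 79·0.64 = 50.56
B: (36−1)·1.50² = 35·2.25 = 78.75
C: (46−1)·1.13² = 45·1.2769 = 57.4605
Numerator = 186.7705; denominator = Σ(nₕ−1) = 159.
s²ₚ = 186.7705/159 = 1.174657... → 1.1747.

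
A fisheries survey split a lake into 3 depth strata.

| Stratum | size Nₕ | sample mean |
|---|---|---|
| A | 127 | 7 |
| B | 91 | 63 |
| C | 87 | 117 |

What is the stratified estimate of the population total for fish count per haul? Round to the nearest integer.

16801

A: 127·7 = 889
B: 91·63 = 5733
C: 87·117 = 10179
τ̂ = Σ Nₕx̄ₕ = 16801.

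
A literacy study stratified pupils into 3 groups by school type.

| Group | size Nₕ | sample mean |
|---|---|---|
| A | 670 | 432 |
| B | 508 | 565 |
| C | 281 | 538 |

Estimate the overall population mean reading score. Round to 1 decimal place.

N = 670 + 508 + 281 = 1459.
Overall mean = Σ (Nₕ/N)·x̄ₕ — weight by population share, not a simple average.
Σ Nₕx̄ₕ = 670·432 + 508·565 + 281·538 = 289440 + 287020 + 151178 = 727638.
Divide by N: 727638 / 1459 = 498.724... → 498.7.

498.7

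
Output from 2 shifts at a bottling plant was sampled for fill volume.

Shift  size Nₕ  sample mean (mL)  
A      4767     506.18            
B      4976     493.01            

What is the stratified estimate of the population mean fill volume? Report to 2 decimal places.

N = 9743; weights Wₕ = Nₕ/N = (0.4893, 0.5107).
x̄_st = Σ Wₕ·x̄ₕ = 0.4893·506.18 + 0.5107·493.01 ≈ 499.4537...
→ 499.45.

499.45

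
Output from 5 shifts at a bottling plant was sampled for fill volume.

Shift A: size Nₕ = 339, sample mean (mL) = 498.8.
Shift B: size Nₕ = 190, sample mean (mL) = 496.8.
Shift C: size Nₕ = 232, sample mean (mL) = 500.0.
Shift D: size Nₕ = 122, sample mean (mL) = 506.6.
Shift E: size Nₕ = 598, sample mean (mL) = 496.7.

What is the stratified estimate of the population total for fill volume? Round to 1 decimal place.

738317.0

A: 339·498.8 = 169093.2
B: 190·496.8 = 94392
C: 232·500.0 = 116000
D: 122·506.6 = 61805.2
E: 598·496.7 = 297026.6
τ̂ = Σ Nₕx̄ₕ = 738317.0.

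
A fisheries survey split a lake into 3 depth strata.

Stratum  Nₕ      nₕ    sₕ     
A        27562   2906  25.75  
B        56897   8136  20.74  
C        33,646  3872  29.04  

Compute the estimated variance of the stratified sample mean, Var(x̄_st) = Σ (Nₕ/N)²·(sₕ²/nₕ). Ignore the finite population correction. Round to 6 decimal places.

N = 118105. Term for each stratum: Wₕ²sₕ²/nₕ.
Var(x̄_st) = 0.012426355 + 0.012270118 + 0.017676171 = 0.042372643 → 0.042373.

0.042373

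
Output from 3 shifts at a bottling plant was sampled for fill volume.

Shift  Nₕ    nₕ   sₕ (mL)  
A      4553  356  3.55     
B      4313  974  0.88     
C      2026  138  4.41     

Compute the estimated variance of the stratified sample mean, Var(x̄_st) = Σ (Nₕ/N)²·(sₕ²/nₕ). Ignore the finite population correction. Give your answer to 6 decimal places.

0.011186

N = 10892. Term for each stratum: Wₕ²sₕ²/nₕ.
Var(x̄_st) = 0.006185670 + 0.000124667 + 0.004875978 = 0.011186314 → 0.011186.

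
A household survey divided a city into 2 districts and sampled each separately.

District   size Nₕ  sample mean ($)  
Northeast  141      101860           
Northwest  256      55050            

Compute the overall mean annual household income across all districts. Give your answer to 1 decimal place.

N = 141 + 256 = 397.
Weight each subgroup mean by Nₕ/N and sum.
Σ Nₕx̄ₕ = 141·101860 + 256·55050 = 14362260 + 14092800 = 28455060.
Divide by N: 28455060 / 397 = 71675.214... → 71675.2.

71675.2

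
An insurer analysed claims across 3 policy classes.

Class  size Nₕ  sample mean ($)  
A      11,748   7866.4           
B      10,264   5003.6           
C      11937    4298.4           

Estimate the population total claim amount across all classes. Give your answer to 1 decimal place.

Population total = Σ Nₕ·x̄ₕ (each stratum's size times its mean).
11748·7866.4 + 10264·5003.6 + 11937·4298.4 = 92414467.2 + 51356950.4 + 51310000.8 = 195081418.4.

195081418.4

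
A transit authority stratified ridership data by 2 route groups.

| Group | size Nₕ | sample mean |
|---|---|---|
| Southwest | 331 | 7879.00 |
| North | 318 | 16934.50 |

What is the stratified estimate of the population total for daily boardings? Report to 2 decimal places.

Population total = Σ Nₕ·x̄ₕ (each stratum's size times its mean).
331·7879.00 + 318·16934.50 = 2607949 + 5385171 = 7993120.00.

7993120.00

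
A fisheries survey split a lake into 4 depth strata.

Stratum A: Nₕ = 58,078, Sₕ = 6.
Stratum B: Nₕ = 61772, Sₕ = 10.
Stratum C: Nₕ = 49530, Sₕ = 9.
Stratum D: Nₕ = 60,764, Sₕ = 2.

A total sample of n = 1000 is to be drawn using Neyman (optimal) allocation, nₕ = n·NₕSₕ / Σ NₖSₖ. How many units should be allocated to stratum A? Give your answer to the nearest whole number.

A: NₕSₕ = 58078·6 = 348468
B: NₕSₕ = 61772·10 = 617720
C: NₕSₕ = 49530·9 = 445770
D: NₕSₕ = 60764·2 = 121528
Σ NₕSₕ = 1533486.
n_A = 1000·348468/1533486 = 227.239... → 227.

227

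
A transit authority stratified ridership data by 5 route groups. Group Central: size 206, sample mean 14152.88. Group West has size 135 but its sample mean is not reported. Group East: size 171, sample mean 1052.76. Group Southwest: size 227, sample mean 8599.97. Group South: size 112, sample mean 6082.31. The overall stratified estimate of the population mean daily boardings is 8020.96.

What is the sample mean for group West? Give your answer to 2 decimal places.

8125.26

N = 206 + 135 + 171 + 227 + 112 = 851.
Overall total = μ·N = 8020.96·851 = 6825836.96.
Subtract the known strata: 206·14152.88 + 171·1052.76 + 227·8599.97 + 112·6082.31 = 5728927.15.
Remaining total for group West: 6825836.96 − 5728927.15 = 1096909.81.
Divide by its size: 1096909.81 / 135 = 8125.2579... → 8125.26.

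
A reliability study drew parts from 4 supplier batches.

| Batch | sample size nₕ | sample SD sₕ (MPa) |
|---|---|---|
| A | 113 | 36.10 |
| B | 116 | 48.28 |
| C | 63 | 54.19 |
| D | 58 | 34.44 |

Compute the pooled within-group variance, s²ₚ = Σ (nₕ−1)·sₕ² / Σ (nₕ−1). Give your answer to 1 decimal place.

Degrees of freedom: 112 + 115 + 62 + 57 = 346.
Σ(nₕ−1)sₕ² = 112·1303.21 + 115·2330.9584 + 62·2936.5561 + 57·1186.1136 = 663694.6894.
s²ₚ = 663694.6894 / 346 = 1918.193... → 1918.2.

1918.2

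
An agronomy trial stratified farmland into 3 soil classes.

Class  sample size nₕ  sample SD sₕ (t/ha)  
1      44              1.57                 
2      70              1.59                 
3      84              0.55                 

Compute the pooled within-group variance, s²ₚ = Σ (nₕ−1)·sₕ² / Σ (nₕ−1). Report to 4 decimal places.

1.5669

1: (44−1)·1.57² = 43·2.4649 = 105.9907
2: (70−1)·1.59² = 69·2.5281 = 174.4389
3: (84−1)·0.55² = 83·0.3025 = 25.1075
Numerator = 305.5371; denominator = Σ(nₕ−1) = 195.
s²ₚ = 305.5371/195 = 1.566857... → 1.5669.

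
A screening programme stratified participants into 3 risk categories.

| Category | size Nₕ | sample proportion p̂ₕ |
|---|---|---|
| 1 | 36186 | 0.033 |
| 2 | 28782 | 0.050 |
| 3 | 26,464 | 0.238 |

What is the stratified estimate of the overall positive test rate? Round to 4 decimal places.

0.0977

N = 36186 + 28782 + 26464 = 91432.
Overall proportion = Σ (Nₕ/N)·p̂ₕ.
Σ Nₕp̂ₕ = 1194.138 + 1439.1 + 6298.432 = 8931.67.
8931.67 / 91432 = 0.097686... → 0.0977.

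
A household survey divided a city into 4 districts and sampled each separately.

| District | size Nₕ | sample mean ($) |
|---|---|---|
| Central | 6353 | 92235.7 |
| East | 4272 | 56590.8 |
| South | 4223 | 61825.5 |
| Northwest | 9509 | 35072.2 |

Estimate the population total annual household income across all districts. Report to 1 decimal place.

Central: 6353·92235.7 = 585973402.1
East: 4272·56590.8 = 241755897.6
South: 4223·61825.5 = 261089086.5
Northwest: 9509·35072.2 = 333501549.8
τ̂ = Σ Nₕx̄ₕ = 1422319936.0.

1422319936.0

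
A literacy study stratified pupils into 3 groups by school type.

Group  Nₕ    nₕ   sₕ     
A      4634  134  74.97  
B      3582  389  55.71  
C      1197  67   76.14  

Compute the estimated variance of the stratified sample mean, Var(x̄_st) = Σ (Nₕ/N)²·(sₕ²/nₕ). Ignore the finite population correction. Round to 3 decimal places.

N = 9413; Wₕ = Nₕ/N.
group A: (4634/9413)²·74.97²/134 = 10.165440
group B: (3582/9413)²·55.71²/389 = 1.155345
group C: (1197/9413)²·76.14²/67 = 1.399211
Sum = 12.719996 → 12.720.

12.720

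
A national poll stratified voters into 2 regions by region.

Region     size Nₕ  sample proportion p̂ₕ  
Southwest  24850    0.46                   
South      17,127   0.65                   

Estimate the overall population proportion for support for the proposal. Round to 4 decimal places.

0.5375

Wₕ = Nₕ/N with N = 41977: 0.5920, 0.4080.
p̂_st = 0.5920·0.46 + 0.4080·0.65 ≈ 0.537522... → 0.5375.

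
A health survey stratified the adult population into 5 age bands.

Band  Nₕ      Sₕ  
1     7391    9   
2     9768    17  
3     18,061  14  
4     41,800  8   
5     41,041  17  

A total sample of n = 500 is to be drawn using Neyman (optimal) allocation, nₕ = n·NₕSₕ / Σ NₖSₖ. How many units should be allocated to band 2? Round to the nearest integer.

55

1: NₕSₕ = 7391·9 = 66519
2: NₕSₕ = 9768·17 = 166056
3: NₕSₕ = 18061·14 = 252854
4: NₕSₕ = 41800·8 = 334400
5: NₕSₕ = 41041·17 = 697697
Σ NₕSₕ = 1517526.
n_2 = 500·166056/1517526 = 54.713... → 55.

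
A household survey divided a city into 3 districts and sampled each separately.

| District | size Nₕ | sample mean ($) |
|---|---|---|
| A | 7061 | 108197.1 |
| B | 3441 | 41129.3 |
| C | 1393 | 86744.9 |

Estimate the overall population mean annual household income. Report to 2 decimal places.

86283.42

x̄_st = (Σ Nₕx̄ₕ) / (Σ Nₕ) = (7061·108197.1 + 3441·41129.3 + 1393·86744.9) / 11895
= 1026341290.1 / 11895 = 86283.4208... → 86283.42.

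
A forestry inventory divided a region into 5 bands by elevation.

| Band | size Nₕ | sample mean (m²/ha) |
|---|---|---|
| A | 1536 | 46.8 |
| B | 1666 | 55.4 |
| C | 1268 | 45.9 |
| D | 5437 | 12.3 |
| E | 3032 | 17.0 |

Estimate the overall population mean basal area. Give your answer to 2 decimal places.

26.34

N = 12939; weights Wₕ = Nₕ/N = (0.1187, 0.1288, 0.0980, 0.4202, 0.2343).
x̄_st = Σ Wₕ·x̄ₕ = 0.1187·46.8 + 0.1288·55.4 + 0.0980·45.9 + 0.4202·12.3 + 0.2343·17.0 ≈ 26.3391...
→ 26.34.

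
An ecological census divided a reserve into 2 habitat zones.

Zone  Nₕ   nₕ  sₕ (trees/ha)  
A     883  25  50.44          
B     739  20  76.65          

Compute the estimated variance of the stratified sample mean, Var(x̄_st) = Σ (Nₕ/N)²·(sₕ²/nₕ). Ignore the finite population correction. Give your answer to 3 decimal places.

N = 1622; Wₕ = Nₕ/N.
zone A: (883/1622)²·50.44²/25 = 30.159897
zone B: (739/1622)²·76.65²/20 = 60.979169
Sum = 91.139066 → 91.139.

91.139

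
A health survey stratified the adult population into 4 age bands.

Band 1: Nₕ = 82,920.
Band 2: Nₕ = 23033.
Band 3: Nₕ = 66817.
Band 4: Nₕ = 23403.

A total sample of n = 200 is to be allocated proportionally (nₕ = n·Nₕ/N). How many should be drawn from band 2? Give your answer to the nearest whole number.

Share of band 2 = 23033/196173 = 0.11741.
Allocate 200 × 0.11741 = 23.482... → 23.

23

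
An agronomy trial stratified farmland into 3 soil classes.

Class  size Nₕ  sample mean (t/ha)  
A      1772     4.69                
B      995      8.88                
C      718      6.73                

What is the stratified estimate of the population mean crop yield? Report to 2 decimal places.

x̄_st = (Σ Nₕx̄ₕ) / (Σ Nₕ) = (1772·4.69 + 995·8.88 + 718·6.73) / 3485
= 21978.42 / 3485 = 6.3066... → 6.31.

6.31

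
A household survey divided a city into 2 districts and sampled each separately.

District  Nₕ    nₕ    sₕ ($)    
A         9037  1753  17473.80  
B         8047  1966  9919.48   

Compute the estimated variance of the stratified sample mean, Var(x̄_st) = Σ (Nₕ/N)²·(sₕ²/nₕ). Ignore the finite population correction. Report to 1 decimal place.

N = 17084; Wₕ = Nₕ/N.
district A: (9037/17084)²·17473.80²/1753 = 48737.3873
district B: (8047/17084)²·9919.48²/1966 = 11104.0952
Sum = 59841.4825 → 59841.5.

59841.5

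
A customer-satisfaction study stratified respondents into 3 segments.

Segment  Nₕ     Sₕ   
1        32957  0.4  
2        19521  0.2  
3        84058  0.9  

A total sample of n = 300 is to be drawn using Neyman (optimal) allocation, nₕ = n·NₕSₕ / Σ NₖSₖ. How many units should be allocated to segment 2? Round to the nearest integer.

Σ NₕSₕ = 32957·0.4 + 19521·0.2 + 84058·0.9 = 92739.2.
Share for 2: 3904.2/92739.2 = 0.04210.
n_2 = 300 × 0.04210 = 12.630... → 13.

13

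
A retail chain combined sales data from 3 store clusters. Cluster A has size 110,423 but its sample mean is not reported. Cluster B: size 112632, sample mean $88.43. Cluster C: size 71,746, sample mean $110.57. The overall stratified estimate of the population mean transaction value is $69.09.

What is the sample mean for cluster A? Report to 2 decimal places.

22.41

N = 110423 + 112632 + 71746 = 294801.
Overall total = μ·N = 69.09·294801 = 20367801.09.
Subtract the known strata: 112632·88.43 + 71746·110.57 = 17893002.98.
Remaining total for cluster A: 20367801.09 − 17893002.98 = 2474798.11.
Divide by its size: 2474798.11 / 110423 = 22.4120... → 22.41.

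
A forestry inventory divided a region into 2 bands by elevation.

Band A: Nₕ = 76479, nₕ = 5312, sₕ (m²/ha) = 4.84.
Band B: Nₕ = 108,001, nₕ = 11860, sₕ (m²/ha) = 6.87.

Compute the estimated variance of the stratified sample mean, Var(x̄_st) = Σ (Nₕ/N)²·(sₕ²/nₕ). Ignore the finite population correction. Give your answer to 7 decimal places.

0.0021218

N = 184480; Wₕ = Nₕ/N.
band A: (76479/184480)²·4.84²/5312 = 0.0007579115
band B: (108001/184480)²·6.87²/11860 = 0.0013639101
Sum = 0.0021218216 → 0.0021218.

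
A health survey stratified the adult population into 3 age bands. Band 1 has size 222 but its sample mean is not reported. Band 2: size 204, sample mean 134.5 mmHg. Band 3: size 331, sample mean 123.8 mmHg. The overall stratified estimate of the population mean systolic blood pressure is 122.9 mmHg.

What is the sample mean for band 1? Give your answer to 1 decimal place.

N = 222 + 204 + 331 = 757.
Overall total = μ·N = 122.9·757 = 93035.3.
Subtract the known strata: 204·134.5 + 331·123.8 = 68415.8.
Remaining total for band 1: 93035.3 − 68415.8 = 24619.5.
Divide by its size: 24619.5 / 222 = 110.899... → 110.9.

110.9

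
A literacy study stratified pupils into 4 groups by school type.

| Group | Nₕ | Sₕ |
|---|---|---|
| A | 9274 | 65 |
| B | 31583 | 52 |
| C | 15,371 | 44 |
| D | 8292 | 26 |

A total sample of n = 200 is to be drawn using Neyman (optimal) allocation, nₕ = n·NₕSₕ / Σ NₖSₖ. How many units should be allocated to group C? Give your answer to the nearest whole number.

43

Σ NₕSₕ = 9274·65 + 31583·52 + 15371·44 + 8292·26 = 3137042.
Share for C: 676324/3137042 = 0.21559.
n_C = 200 × 0.21559 = 43.119... → 43.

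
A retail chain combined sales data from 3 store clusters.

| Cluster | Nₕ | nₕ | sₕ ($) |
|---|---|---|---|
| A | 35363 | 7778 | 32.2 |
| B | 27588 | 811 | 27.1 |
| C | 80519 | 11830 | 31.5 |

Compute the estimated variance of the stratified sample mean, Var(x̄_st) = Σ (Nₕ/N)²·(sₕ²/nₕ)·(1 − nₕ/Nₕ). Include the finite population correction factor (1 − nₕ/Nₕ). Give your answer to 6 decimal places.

N = 143470; Wₕ = Nₕ/N.
cluster A: (35363/143470)²·32.2²/7778·(1 − 7778/35363) = 0.006317477
cluster B: (27588/143470)²·27.1²/811·(1 − 811/27588) = 0.032499574
cluster C: (80519/143470)²·31.5²/11830·(1 − 11830/80519) = 0.022537188
Sum = 0.061354240 → 0.061354.

0.061354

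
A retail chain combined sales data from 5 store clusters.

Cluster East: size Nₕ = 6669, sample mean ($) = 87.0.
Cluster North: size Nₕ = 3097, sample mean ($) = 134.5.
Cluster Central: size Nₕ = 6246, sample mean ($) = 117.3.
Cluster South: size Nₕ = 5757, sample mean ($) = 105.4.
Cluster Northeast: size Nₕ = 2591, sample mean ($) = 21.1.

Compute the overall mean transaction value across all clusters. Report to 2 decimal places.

98.15

x̄_st = (Σ Nₕx̄ₕ) / (Σ Nₕ) = (6669·87.0 + 3097·134.5 + 6246·117.3 + 5757·105.4 + 2591·21.1) / 24360
= 2390863.2 / 24360 = 98.1471... → 98.15.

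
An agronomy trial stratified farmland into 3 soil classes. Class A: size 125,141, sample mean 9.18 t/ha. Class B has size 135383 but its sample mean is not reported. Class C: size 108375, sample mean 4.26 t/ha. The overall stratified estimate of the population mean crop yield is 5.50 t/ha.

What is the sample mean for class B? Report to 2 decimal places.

3.09

Σ Nₕx̄ₕ = N·μ, so 135383·x̄_B = 368899·5.50 − (125141·9.18 + 108375·4.26).
= 2028944.5 − 1610471.88 = 418472.62.
x̄_B = 418472.62 / 135383 = 3.0910... → 3.09.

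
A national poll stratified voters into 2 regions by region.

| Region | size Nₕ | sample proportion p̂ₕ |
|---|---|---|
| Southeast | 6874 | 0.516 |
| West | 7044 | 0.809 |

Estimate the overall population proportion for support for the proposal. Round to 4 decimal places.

0.6643

Wₕ = Nₕ/N with N = 13918: 0.4939, 0.5061.
p̂_st = 0.4939·0.516 + 0.5061·0.809 ≈ 0.664289... → 0.6643.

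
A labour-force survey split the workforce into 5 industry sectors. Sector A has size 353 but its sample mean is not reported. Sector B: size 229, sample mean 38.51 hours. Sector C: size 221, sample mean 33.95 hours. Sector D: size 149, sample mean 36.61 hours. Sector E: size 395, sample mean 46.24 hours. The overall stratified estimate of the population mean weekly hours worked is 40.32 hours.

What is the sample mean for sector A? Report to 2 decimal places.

N = 353 + 229 + 221 + 149 + 395 = 1347.
Overall total = μ·N = 40.32·1347 = 54311.04.
Subtract the known strata: 229·38.51 + 221·33.95 + 149·36.61 + 395·46.24 = 40041.43.
Remaining total for sector A: 54311.04 − 40041.43 = 14269.61.
Divide by its size: 14269.61 / 353 = 40.4238... → 40.42.

40.42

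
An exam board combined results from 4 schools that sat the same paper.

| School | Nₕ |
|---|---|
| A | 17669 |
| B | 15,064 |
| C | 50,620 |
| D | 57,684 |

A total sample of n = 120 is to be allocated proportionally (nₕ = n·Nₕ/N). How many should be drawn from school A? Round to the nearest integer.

N = 17669 + 15064 + 50620 + 57684 = 141037.
n_A = 120·17669/141037 = 15.034... → 15.

15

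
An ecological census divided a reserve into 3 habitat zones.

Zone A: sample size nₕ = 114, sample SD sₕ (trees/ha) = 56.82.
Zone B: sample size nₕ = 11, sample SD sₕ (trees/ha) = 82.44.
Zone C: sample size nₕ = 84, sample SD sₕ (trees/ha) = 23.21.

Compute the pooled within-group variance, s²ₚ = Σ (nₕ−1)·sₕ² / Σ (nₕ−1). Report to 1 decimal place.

Degrees of freedom: 113 + 10 + 83 = 206.
Σ(nₕ−1)sₕ² = 113·3228.5124 + 10·6796.3536 + 83·538.7041 = 477497.8775.
s²ₚ = 477497.8775 / 206 = 2317.951... → 2318.0.

2318.0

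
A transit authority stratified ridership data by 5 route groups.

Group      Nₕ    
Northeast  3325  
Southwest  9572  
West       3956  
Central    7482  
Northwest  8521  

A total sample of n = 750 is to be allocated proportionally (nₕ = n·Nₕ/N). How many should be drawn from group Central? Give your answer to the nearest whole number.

171

Share of group Central = 7482/32856 = 0.22772.
Allocate 750 × 0.22772 = 170.791... → 171.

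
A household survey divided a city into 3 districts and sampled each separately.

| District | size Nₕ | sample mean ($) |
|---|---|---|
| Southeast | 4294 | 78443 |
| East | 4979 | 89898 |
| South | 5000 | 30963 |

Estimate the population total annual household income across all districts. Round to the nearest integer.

939251384

Estimate total by summing Nₕ·x̄ₕ over strata.
4294·78443 + 4979·89898 + 5000·30963 = 336834242 + 447602142 + 154815000 = 939251384.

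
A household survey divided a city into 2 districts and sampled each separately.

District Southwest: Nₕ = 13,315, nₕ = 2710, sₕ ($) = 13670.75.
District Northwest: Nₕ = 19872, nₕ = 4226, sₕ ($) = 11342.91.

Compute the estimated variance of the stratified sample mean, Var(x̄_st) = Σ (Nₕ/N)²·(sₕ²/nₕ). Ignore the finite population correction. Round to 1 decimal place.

N = 33187. Term for each stratum: Wₕ²sₕ²/nₕ.
Var(x̄_st) = 11100.9908 + 10916.0784 = 22017.0692 → 22017.1.

22017.1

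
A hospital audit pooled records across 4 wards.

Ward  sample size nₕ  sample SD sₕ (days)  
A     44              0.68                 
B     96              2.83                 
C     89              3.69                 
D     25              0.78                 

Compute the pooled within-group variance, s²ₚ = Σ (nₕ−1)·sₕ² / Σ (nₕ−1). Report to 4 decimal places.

7.9742

Degrees of freedom: 43 + 95 + 88 + 24 = 250.
Σ(nₕ−1)sₕ² = 43·0.4624 + 95·8.0089 + 88·13.6161 + 24·0.6084 = 1993.5471.
s²ₚ = 1993.5471 / 250 = 7.974188... → 7.9742.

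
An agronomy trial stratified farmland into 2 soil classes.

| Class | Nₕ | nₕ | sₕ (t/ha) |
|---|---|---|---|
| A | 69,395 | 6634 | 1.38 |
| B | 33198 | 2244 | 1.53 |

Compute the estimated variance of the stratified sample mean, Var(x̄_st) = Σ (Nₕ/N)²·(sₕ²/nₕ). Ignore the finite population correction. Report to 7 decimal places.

N = 102593; Wₕ = Nₕ/N.
class A: (69395/102593)²·1.38²/6634 = 0.0001313420
class B: (33198/102593)²·1.53²/2244 = 0.0001092316
Sum = 0.0002405736 → 0.0002406.

0.0002406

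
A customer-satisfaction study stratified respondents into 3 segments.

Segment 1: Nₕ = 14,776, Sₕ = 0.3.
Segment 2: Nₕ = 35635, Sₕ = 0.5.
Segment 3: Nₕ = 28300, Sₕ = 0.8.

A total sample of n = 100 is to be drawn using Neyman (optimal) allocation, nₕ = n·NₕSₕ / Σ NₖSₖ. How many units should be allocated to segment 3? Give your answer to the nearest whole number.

50

1: NₕSₕ = 14776·0.3 = 4432.8
2: NₕSₕ = 35635·0.5 = 17817.5
3: NₕSₕ = 28300·0.8 = 22640
Σ NₕSₕ = 44890.3.
n_3 = 100·22640/44890.3 = 50.434... → 50.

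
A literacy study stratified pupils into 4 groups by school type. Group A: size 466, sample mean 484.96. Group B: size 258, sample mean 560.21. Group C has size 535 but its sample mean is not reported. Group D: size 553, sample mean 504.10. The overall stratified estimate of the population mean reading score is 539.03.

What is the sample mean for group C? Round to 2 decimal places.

Σ Nₕx̄ₕ = N·μ, so 535·x̄_C = 1812·539.03 − (466·484.96 + 258·560.21 + 553·504.10).
= 976722.36 − 649292.84 = 327429.52.
x̄_C = 327429.52 / 535 = 612.0178... → 612.02.

612.02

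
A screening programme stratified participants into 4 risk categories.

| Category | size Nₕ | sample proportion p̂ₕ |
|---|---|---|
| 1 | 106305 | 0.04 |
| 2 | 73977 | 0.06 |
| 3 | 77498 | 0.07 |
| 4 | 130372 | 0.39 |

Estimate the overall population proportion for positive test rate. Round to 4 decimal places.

0.1674

Wₕ = Nₕ/N with N = 388152: 0.2739, 0.1906, 0.1997, 0.3359.
p̂_st = 0.2739·0.04 + 0.1906·0.06 + 0.1997·0.07 + 0.3359·0.39 ≈ 0.167359... → 0.1674.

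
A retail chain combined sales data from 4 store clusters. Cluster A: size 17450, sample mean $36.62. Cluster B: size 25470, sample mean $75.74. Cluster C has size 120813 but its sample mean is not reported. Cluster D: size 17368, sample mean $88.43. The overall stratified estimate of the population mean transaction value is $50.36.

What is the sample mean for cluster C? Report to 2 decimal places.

Σ Nₕx̄ₕ = N·μ, so 120813·x̄_C = 181101·50.36 − (17450·36.62 + 25470·75.74 + 17368·88.43).
= 9120246.36 − 4103969.04 = 5016277.32.
x̄_C = 5016277.32 / 120813 = 41.5210... → 41.52.

41.52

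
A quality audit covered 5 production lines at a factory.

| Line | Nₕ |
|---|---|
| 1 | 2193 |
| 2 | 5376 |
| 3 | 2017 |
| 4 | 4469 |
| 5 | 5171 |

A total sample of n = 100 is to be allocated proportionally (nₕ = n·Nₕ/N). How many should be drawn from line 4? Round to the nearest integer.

23

Share of line 4 = 4469/19226 = 0.23245.
Allocate 100 × 0.23245 = 23.245... → 23.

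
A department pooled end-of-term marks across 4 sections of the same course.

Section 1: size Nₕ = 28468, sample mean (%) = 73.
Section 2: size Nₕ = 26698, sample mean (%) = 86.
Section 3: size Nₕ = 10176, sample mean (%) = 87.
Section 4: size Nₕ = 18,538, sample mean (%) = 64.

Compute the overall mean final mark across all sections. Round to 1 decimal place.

76.8

N = 83880; weights Wₕ = Nₕ/N = (0.3394, 0.3183, 0.1213, 0.2210).
x̄_st = Σ Wₕ·x̄ₕ = 0.3394·73 + 0.3183·86 + 0.1213·87 + 0.2210·64 ≈ 76.847...
→ 76.8.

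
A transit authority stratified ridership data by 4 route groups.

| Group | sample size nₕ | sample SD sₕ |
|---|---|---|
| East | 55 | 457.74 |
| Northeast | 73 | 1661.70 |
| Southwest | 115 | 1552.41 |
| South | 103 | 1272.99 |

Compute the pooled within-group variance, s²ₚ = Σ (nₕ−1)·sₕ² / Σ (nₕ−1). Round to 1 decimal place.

1901031.8

East: (55−1)·457.74² = 54·209525.9076 = 11314399.0104
Northeast: (73−1)·1661.70² = 72·2761246.89 = 198809776.08
Southwest: (115−1)·1552.41² = 114·2409976.8081 = 274737356.1234
South: (103−1)·1272.99² = 102·1620503.5401 = 165291361.0902
Numerator = 650152892.304; denominator = Σ(nₕ−1) = 342.
s²ₚ = 650152892.304/342 = 1901031.849... → 1901031.8.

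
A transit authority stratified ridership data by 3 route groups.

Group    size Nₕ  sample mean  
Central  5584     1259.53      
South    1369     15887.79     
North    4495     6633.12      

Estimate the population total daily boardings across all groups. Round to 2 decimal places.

58599474.43

Estimate total by summing Nₕ·x̄ₕ over strata.
5584·1259.53 + 1369·15887.79 + 4495·6633.12 = 7033215.52 + 21750384.51 + 29815874.4 = 58599474.43.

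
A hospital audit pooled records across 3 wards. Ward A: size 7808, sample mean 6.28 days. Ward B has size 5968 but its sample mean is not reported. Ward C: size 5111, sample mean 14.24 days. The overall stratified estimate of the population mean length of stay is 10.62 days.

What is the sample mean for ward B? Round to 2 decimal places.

Σ Nₕx̄ₕ = N·μ, so 5968·x̄_B = 18887·10.62 − (7808·6.28 + 5111·14.24).
= 200579.94 − 121814.88 = 78765.06.
x̄_B = 78765.06 / 5968 = 13.1979... → 13.20.

13.20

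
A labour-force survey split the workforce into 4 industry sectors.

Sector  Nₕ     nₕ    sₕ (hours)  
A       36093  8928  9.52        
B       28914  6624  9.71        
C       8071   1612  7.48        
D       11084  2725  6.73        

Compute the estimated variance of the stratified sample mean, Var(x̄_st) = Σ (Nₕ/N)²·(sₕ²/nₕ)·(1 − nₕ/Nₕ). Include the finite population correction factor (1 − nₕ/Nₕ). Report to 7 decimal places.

N = 84162; Wₕ = Nₕ/N.
sector A: (36093/84162)²·9.52²/8928·(1 − 8928/36093) = 0.0014051423
sector B: (28914/84162)²·9.71²/6624·(1 − 6624/28914) = 0.0012951029
sector C: (8071/84162)²·7.48²/1612·(1 − 1612/8071) = 0.0002554458
sector D: (11084/84162)²·6.73²/2725·(1 − 2725/11084) = 0.0002174114
Sum = 0.0031731024 → 0.0031731.

0.0031731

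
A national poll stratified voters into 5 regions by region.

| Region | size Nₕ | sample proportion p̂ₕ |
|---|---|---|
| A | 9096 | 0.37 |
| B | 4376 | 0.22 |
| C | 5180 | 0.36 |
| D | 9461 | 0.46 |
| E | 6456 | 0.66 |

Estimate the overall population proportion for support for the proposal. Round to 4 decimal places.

Wₕ = Nₕ/N with N = 34569: 0.2631, 0.1266, 0.1498, 0.2737, 0.1868.
p̂_st = 0.2631·0.37 + 0.1266·0.22 + 0.1498·0.36 + 0.2737·0.46 + 0.1868·0.66 ≈ 0.428305... → 0.4283.

0.4283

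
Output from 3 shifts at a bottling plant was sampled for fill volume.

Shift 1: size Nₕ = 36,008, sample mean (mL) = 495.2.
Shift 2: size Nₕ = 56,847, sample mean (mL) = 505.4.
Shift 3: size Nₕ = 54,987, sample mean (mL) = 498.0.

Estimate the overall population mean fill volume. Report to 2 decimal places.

x̄_st = (Σ Nₕx̄ₕ) / (Σ Nₕ) = (36008·495.2 + 56847·505.4 + 54987·498.0) / 147842
= 73945161.4 / 147842 = 500.1634... → 500.16.

500.16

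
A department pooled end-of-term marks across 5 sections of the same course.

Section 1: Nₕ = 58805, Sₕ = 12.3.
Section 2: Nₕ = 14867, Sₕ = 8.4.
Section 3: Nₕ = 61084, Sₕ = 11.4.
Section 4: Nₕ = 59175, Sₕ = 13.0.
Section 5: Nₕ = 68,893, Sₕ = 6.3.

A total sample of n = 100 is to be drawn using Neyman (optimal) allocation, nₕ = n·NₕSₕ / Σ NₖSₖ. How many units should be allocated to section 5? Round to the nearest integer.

1: NₕSₕ = 58805·12.3 = 723301.5
2: NₕSₕ = 14867·8.4 = 124882.8
3: NₕSₕ = 61084·11.4 = 696357.6
4: NₕSₕ = 59175·13.0 = 769275
5: NₕSₕ = 68893·6.3 = 434025.9
Σ NₕSₕ = 2747842.8.
n_5 = 100·434025.9/2747842.8 = 15.795... → 16.

16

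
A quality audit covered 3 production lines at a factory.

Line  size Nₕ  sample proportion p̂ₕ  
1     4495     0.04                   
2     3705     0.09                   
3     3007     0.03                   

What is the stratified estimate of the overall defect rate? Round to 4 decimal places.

Wₕ = Nₕ/N with N = 11207: 0.4011, 0.3306, 0.2683.
p̂_st = 0.4011·0.04 + 0.3306·0.09 + 0.2683·0.03 ≈ 0.053847... → 0.0538.

0.0538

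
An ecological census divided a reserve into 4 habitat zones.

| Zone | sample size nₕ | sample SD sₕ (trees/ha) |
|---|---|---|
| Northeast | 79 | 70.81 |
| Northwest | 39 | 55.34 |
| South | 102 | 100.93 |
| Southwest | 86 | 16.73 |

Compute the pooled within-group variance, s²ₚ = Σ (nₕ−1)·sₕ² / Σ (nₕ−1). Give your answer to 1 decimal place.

5166.0

Degrees of freedom: 78 + 38 + 101 + 85 = 302.
Σ(nₕ−1)sₕ² = 78·5014.0561 + 38·3062.5156 + 101·10186.8649 + 85·279.8929 = 1560136.22.
s²ₚ = 1560136.22 / 302 = 5166.014... → 5166.0.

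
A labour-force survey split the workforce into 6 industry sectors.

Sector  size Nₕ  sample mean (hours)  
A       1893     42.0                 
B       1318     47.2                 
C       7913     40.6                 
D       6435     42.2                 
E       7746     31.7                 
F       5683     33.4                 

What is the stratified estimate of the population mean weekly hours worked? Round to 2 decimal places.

N = 1893 + 1318 + 7913 + 6435 + 7746 + 5683 = 30988.
The stratified mean weights each stratum mean by its population share Nₕ/N.
Σ Nₕx̄ₕ = 1893·42.0 + 1318·47.2 + 7913·40.6 + 6435·42.2 + 7746·31.7 + 5683·33.4 = 79506 + 62209.6 + 321267.8 + 271557 + 245548.2 + 189812.2 = 1169900.8.
Divide by N: 1169900.8 / 30988 = 37.7533... → 37.75.

37.75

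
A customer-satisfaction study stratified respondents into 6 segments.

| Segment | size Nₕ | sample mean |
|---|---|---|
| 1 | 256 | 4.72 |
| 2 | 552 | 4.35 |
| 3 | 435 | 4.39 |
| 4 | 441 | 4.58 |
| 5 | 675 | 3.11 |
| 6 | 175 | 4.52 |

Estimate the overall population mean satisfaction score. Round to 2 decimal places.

4.12

N = 2534; weights Wₕ = Nₕ/N = (0.1010, 0.2178, 0.1717, 0.1740, 0.2664, 0.0691).
x̄_st = Σ Wₕ·x̄ₕ = 0.1010·4.72 + 0.2178·4.35 + 0.1717·4.39 + 0.1740·4.58 + 0.2664·3.11 + 0.0691·4.52 ≈ 4.1157...
→ 4.12.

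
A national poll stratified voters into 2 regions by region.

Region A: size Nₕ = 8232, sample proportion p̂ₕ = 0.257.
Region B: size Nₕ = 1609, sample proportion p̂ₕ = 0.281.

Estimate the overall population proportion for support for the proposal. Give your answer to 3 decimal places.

0.261

N = 8232 + 1609 = 9841.
Overall proportion = Σ (Nₕ/N)·p̂ₕ.
Σ Nₕp̂ₕ = 2115.624 + 452.129 = 2567.753.
2567.753 / 9841 = 0.26092... → 0.261.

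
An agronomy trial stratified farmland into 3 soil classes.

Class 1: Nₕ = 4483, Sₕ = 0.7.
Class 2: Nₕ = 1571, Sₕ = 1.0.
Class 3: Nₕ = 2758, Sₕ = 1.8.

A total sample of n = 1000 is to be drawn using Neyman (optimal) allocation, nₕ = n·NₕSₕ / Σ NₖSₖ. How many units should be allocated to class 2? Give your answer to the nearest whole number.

162

Σ NₕSₕ = 4483·0.7 + 1571·1.0 + 2758·1.8 = 9673.5.
Share for 2: 1571/9673.5 = 0.16240.
n_2 = 1000 × 0.16240 = 162.402... → 162.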